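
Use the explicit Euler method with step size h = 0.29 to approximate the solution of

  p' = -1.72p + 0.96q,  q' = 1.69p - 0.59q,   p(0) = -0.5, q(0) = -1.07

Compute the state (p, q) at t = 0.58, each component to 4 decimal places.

-0.5900, -1.2071

Euler on (p,q): p_{n+1} = p_n + h·p', q_{n+1} = q_n + h·q'.
0.000000: (-0.500000, -1.070000); f=(-0.167200, -0.213700) → (-0.548488, -1.131973)
0.290000: (-0.548488, -1.131973); f=(-0.143295, -0.259081) → (-0.590043, -1.207106)
(p(0.58), q(0.58)) ≈ (-0.5900, -1.2071)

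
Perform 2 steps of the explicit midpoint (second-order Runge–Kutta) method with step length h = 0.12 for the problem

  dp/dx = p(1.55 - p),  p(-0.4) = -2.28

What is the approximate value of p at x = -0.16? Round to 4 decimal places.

-7.5851

Midpoint: k1 = f(x_n, p_n); k2 = f(x_n + h/2, p_n + (h/2)·k1); p_{n+1} = p_n + h·k2.
x=-0.400000, p=-2.280000:
  k1 = f(-0.400000, -2.280000) = -8.732400
  k2 = f(-0.340000, -2.803944) = -12.208215
  p ← -2.280000 + 0.12·(-12.208215) = -3.744986
x=-0.280000, p=-3.744986:
  k1 = f(-0.280000, -3.744986) = -19.829647
  k2 = f(-0.220000, -4.934765) = -32.000787
  p ← -3.744986 + 0.12·(-32.000787) = -7.585080
p(-0.16) ≈ -7.5851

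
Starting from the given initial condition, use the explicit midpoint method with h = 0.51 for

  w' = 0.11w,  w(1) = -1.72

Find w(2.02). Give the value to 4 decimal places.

-1.9241

Midpoint: k1 = f(x_n, w_n); k2 = f(x_n + h/2, w_n + (h/2)·k1); w_{n+1} = w_n + h·k2.
x=1.000000, w=-1.720000:
  k1 = f(1.000000, -1.720000) = -0.189200
  k2 = f(1.255000, -1.768246) = -0.194507
  w ← -1.720000 + 0.51·(-0.194507) = -1.819199
x=1.510000, w=-1.819199:
  k1 = f(1.510000, -1.819199) = -0.200112
  k2 = f(1.765000, -1.870227) = -0.205725
  w ← -1.819199 + 0.51·(-0.205725) = -1.924118
w(2.02) ≈ -1.9241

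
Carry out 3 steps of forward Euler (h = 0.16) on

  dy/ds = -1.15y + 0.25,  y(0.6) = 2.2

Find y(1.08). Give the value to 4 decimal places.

1.2946

Euler: y_{n+1} = y_n + h·f(s_n, y_n).
s=0.600000, y=2.200000: f=-2.280000 → y ← 2.200000 + 0.16·(-2.280000) = 1.835200
s=0.760000, y=1.835200: f=-1.860480 → y ← 1.835200 + 0.16·(-1.860480) = 1.537523
s=0.920000, y=1.537523: f=-1.518152 → y ← 1.537523 + 0.16·(-1.518152) = 1.294619
y(1.08) ≈ 1.2946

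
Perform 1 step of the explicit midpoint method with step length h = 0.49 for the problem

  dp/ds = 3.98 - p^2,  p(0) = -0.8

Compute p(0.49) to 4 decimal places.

Midpoint: k1 = f(s_n, p_n); k2 = f(s_n + h/2, p_n + (h/2)·k1); p_{n+1} = p_n + h·k2.
s=0.000000, p=-0.800000:
  k1 = f(0.000000, -0.800000) = 3.340000
  k2 = f(0.245000, 0.018300) = 3.979665
  p ← -0.800000 + 0.49·3.979665 = 1.150036
p(0.49) ≈ 1.1500

1.1500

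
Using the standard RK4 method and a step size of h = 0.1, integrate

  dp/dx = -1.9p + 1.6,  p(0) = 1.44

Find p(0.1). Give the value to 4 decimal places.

1.3365

RK4: k1 = f(x_n, p_n); k2 = f(x_n + h/2, p_n + (h/2)·k1); k3 = f(x_n + h/2, p_n + (h/2)·k2); k4 = f(x_n + h, p_n + h·k3); p_{n+1} = p_n + (h/6)·(k1 + 2k2 + 2k3 + k4).
x=0.000000, p=1.440000:
  k1 = f(0.000000, 1.440000) = -1.136000
  k2 = f(0.050000, 1.383200) = -1.028080
  k3 = f(0.050000, 1.388596) = -1.038332
  k4 = f(0.100000, 1.336167) = -0.938717
  p ← 1.440000 + (0.1/6)·(k1 + 2k2 + 2k3 + k4) = 1.336541
p(0.1) ≈ 1.3365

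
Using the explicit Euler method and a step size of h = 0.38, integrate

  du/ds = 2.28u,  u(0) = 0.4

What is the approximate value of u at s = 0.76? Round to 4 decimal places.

1.3934

Euler: u_{n+1} = u_n + h·f(s_n, u_n).
s=0.000000, u=0.400000: f=0.912000 → u ← 0.400000 + 0.38·0.912000 = 0.746560
s=0.380000, u=0.746560: f=1.702157 → u ← 0.746560 + 0.38·1.702157 = 1.393380
u(0.76) ≈ 1.3934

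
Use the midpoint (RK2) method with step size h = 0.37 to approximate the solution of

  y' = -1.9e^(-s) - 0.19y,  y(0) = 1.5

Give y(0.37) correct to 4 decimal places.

0.8387

Midpoint: k1 = f(s_n, y_n); k2 = f(s_n + h/2, y_n + (h/2)·k1); y_{n+1} = y_n + h·k2.
s=0.000000, y=1.500000:
  k1 = f(0.000000, 1.500000) = -2.185000
  k2 = f(0.185000, 1.095775) = -1.787295
  y ← 1.500000 + 0.37·(-1.787295) = 0.838701
y(0.37) ≈ 0.8387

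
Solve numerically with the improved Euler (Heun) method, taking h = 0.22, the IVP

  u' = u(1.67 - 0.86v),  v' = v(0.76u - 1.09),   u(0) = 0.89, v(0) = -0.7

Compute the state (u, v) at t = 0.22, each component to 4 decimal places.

Heun on (u,v): k1 = f(t_n, state_n); k2 = f(t_n + h, state_n + h·k1); state_{n+1} = state_n + (h/2)·(k1 + k2).
0.000000: (0.890000, -0.700000)
  k1 = (2.022080, 0.289520)
  predictor → (1.334858, -0.636306)
  k2 = (2.959677, 0.048046)
  → (1.437993, -0.662868)
(u(0.22), v(0.22)) ≈ (1.4380, -0.6629)

1.4380, -0.6629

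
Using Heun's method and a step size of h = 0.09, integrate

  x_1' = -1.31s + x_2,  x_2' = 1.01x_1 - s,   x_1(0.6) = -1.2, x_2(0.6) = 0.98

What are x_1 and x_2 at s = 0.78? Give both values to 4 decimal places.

-1.2163, 0.6385

Heun on (x_1,x_2): k1 = f(s_n, state_n); k2 = f(s_n + h, state_n + h·k1); state_{n+1} = state_n + (h/2)·(k1 + k2).
0.600000: (-1.200000, 0.980000)
  k1 = (0.194000, -1.812000)
  predictor → (-1.182540, 0.816920)
  k2 = (-0.086980, -1.884365)
  → (-1.195184, 0.813664)
0.690000: (-1.195184, 0.813664)
  k1 = (-0.090236, -1.897136)
  predictor → (-1.203305, 0.642921)
  k2 = (-0.378879, -1.995338)
  → (-1.216294, 0.638502)
(x_1(0.78), x_2(0.78)) ≈ (-1.2163, 0.6385)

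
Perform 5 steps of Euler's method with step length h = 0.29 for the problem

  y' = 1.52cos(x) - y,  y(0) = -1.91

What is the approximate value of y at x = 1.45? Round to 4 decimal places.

Euler: y_{n+1} = y_n + h·f(x_n, y_n).
x=0.000000, y=-1.910000: f=3.430000 → y ← -1.910000 + 0.29·3.430000 = -0.915300
x=0.290000, y=-0.915300: f=2.371831 → y ← -0.915300 + 0.29·2.371831 = -0.227469
x=0.580000, y=-0.227469: f=1.498892 → y ← -0.227469 + 0.29·1.498892 = 0.207210
x=0.870000, y=0.207210: f=0.772927 → y ← 0.207210 + 0.29·0.772927 = 0.431358
x=1.160000, y=0.431358: f=0.175638 → y ← 0.431358 + 0.29·0.175638 = 0.482293
y(1.45) ≈ 0.4823

0.4823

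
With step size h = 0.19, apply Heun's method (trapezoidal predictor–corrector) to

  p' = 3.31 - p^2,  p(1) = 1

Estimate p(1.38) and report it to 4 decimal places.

Heun: k1 = f(s_n, p_n); k2 = f(s_n + h, p_n + h·k1); p_{n+1} = p_n + (h/2)·(k1 + k2).
s=1.000000, p=1.000000:
  k1 = f(1.000000, 1.000000) = 2.310000
  k2 = f(1.190000, 1.438900) = 1.239567
  p ← 1.000000 + (0.19/2)·(2.310000 + 1.239567) = 1.337209
s=1.190000, p=1.337209:
  k1 = f(1.190000, 1.337209) = 1.521873
  k2 = f(1.380000, 1.626365) = 0.664938
  p ← 1.337209 + (0.19/2)·(1.521873 + 0.664938) = 1.544956
p(1.38) ≈ 1.5450

1.5450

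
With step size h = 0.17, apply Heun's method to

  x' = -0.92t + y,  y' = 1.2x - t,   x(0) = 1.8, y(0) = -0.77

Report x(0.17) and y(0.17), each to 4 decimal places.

Heun on (x,y): k1 = f(t_n, state_n); k2 = f(t_n + h, state_n + h·k1); state_{n+1} = state_n + (h/2)·(k1 + k2).
0.000000: (1.800000, -0.770000)
  k1 = (-0.770000, 2.160000)
  predictor → (1.669100, -0.402800)
  k2 = (-0.559200, 1.832920)
  → (1.687018, -0.430602)
(x(0.17), y(0.17)) ≈ (1.6870, -0.4306)

1.6870, -0.4306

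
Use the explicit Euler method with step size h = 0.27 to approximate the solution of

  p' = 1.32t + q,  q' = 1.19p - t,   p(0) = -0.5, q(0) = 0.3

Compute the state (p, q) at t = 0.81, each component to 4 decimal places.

Euler on (p,q): p_{n+1} = p_n + h·p', q_{n+1} = q_n + h·q'.
0.000000: (-0.500000, 0.300000); f=(0.300000, -0.595000) → (-0.419000, 0.139350)
0.270000: (-0.419000, 0.139350); f=(0.495750, -0.768610) → (-0.285147, -0.068175)
0.540000: (-0.285147, -0.068175); f=(0.644625, -0.879326) → (-0.111099, -0.305593)
(p(0.81), q(0.81)) ≈ (-0.1111, -0.3056)

-0.1111, -0.3056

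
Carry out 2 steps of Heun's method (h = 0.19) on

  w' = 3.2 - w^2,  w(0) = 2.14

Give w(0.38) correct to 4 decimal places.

1.8917

Heun: k1 = f(t_n, w_n); k2 = f(t_n + h, w_n + h·k1); w_{n+1} = w_n + (h/2)·(k1 + k2).
t=0.000000, w=2.140000:
  k1 = f(0.000000, 2.140000) = -1.379600
  k2 = f(0.190000, 1.877876) = -0.326418
  w ← 2.140000 + (0.19/2)·(-1.379600 + (-0.326418)) = 1.977928
t=0.190000, w=1.977928:
  k1 = f(0.190000, 1.977928) = -0.712200
  k2 = f(0.380000, 1.842610) = -0.195212
  w ← 1.977928 + (0.19/2)·(-0.712200 + (-0.195212)) = 1.891724
w(0.38) ≈ 1.8917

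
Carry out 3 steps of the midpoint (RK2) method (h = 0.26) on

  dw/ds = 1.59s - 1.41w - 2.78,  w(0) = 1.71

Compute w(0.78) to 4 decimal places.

-0.3508

Midpoint: k1 = f(s_n, w_n); k2 = f(s_n + h/2, w_n + (h/2)·k1); w_{n+1} = w_n + h·k2.
s=0.000000, w=1.710000:
  k1 = f(0.000000, 1.710000) = -5.191100
  k2 = f(0.130000, 1.035157) = -4.032871
  w ← 1.710000 + 0.26·(-4.032871) = 0.661453
s=0.260000, w=0.661453:
  k1 = f(0.260000, 0.661453) = -3.299249
  k2 = f(0.390000, 0.232551) = -2.487797
  w ← 0.661453 + 0.26·(-2.487797) = 0.014626
s=0.520000, w=0.014626:
  k1 = f(0.520000, 0.014626) = -1.973823
  k2 = f(0.650000, -0.241971) = -1.405321
  w ← 0.014626 + 0.26·(-1.405321) = -0.350757
w(0.78) ≈ -0.3508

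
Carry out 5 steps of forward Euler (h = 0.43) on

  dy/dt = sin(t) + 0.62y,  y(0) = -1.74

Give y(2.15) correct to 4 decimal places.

Euler: y_{n+1} = y_n + h·f(t_n, y_n).
t=0.000000, y=-1.740000: f=-1.078800 → y ← -1.740000 + 0.43·(-1.078800) = -2.203884
t=0.430000, y=-2.203884: f=-0.949537 → y ← -2.203884 + 0.43·(-0.949537) = -2.612185
t=0.860000, y=-2.612185: f=-0.861712 → y ← -2.612185 + 0.43·(-0.861712) = -2.982721
t=1.290000, y=-2.982721: f=-0.888452 → y ← -2.982721 + 0.43·(-0.888452) = -3.364756
t=1.720000, y=-3.364756: f=-1.097259 → y ← -3.364756 + 0.43·(-1.097259) = -3.836577
y(2.15) ≈ -3.8366

-3.8366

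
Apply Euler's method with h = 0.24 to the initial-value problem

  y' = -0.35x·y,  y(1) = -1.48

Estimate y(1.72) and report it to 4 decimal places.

-1.0635

Euler: y_{n+1} = y_n + h·f(x_n, y_n).
x=1.000000, y=-1.480000: f=0.518000 → y ← -1.480000 + 0.24·0.518000 = -1.355680
x=1.240000, y=-1.355680: f=0.588365 → y ← -1.355680 + 0.24·0.588365 = -1.214472
x=1.480000, y=-1.214472: f=0.629097 → y ← -1.214472 + 0.24·0.629097 = -1.063489
y(1.72) ≈ -1.0635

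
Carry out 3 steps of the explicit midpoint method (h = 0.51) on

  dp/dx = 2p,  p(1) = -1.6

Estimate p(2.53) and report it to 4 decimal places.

Midpoint: k1 = f(x_n, p_n); k2 = f(x_n + h/2, p_n + (h/2)·k1); p_{n+1} = p_n + h·k2.
x=1.000000, p=-1.600000:
  k1 = f(1.000000, -1.600000) = -3.200000
  k2 = f(1.255000, -2.416000) = -4.832000
  p ← -1.600000 + 0.51·(-4.832000) = -4.064320
x=1.510000, p=-4.064320:
  k1 = f(1.510000, -4.064320) = -8.128640
  k2 = f(1.765000, -6.137123) = -12.274246
  p ← -4.064320 + 0.51·(-12.274246) = -10.324186
x=2.020000, p=-10.324186:
  k1 = f(2.020000, -10.324186) = -20.648371
  k2 = f(2.275000, -15.589520) = -31.179041
  p ← -10.324186 + 0.51·(-31.179041) = -26.225496
p(2.53) ≈ -26.2255

-26.2255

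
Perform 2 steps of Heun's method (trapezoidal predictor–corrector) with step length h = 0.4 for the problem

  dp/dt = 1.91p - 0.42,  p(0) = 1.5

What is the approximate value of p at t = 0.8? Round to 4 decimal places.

Heun: k1 = f(t_n, p_n); k2 = f(t_n + h, p_n + h·k1); p_{n+1} = p_n + (h/2)·(k1 + k2).
t=0.000000, p=1.500000:
  k1 = f(0.000000, 1.500000) = 2.445000
  k2 = f(0.400000, 2.478000) = 4.312980
  p ← 1.500000 + (0.4/2)·(2.445000 + 4.312980) = 2.851596
t=0.400000, p=2.851596:
  k1 = f(0.400000, 2.851596) = 5.026548
  k2 = f(0.800000, 4.862215) = 8.866831
  p ← 2.851596 + (0.4/2)·(5.026548 + 8.866831) = 5.630272
p(0.8) ≈ 5.6303

5.6303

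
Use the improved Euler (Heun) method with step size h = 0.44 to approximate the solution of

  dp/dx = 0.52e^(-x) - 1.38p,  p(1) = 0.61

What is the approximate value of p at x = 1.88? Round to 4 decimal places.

Heun: k1 = f(x_n, p_n); k2 = f(x_n + h, p_n + h·k1); p_{n+1} = p_n + (h/2)·(k1 + k2).
x=1.000000, p=0.610000:
  k1 = f(1.000000, 0.610000) = -0.650503
  k2 = f(1.440000, 0.323779) = -0.323612
  p ← 0.610000 + (0.44/2)·(-0.650503 + (-0.323612)) = 0.395695
x=1.440000, p=0.395695:
  k1 = f(1.440000, 0.395695) = -0.422856
  k2 = f(1.880000, 0.209638) = -0.209954
  p ← 0.395695 + (0.44/2)·(-0.422856 + (-0.209954)) = 0.256477
p(1.88) ≈ 0.2565

0.2565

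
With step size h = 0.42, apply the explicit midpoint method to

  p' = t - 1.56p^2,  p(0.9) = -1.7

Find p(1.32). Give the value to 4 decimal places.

-5.1916

Midpoint: k1 = f(t_n, p_n); k2 = f(t_n + h/2, p_n + (h/2)·k1); p_{n+1} = p_n + h·k2.
t=0.900000, p=-1.700000:
  k1 = f(0.900000, -1.700000) = -3.608400
  k2 = f(1.110000, -2.457764) = -8.313342
  p ← -1.700000 + 0.42·(-8.313342) = -5.191604
p(1.32) ≈ -5.1916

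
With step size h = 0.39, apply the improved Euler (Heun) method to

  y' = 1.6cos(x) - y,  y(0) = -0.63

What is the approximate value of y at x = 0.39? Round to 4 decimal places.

0.0467

Heun: k1 = f(x_n, y_n); k2 = f(x_n + h, y_n + h·k1); y_{n+1} = y_n + (h/2)·(k1 + k2).
x=0.000000, y=-0.630000:
  k1 = f(0.000000, -0.630000) = 2.230000
  k2 = f(0.390000, 0.239700) = 1.240154
  y ← -0.630000 + (0.39/2)·(2.230000 + 1.240154) = 0.046680
y(0.39) ≈ 0.0467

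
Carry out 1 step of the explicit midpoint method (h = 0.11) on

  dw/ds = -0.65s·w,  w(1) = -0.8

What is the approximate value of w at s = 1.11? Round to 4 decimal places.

-0.7418

Midpoint: k1 = f(s_n, w_n); k2 = f(s_n + h/2, w_n + (h/2)·k1); w_{n+1} = w_n + h·k2.
s=1.000000, w=-0.800000:
  k1 = f(1.000000, -0.800000) = 0.520000
  k2 = f(1.055000, -0.771400) = 0.528988
  w ← -0.800000 + 0.11·0.528988 = -0.741811
w(1.11) ≈ -0.7418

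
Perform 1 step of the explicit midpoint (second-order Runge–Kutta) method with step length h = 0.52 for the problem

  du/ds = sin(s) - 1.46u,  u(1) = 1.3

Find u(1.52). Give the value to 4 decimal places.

1.0167

Midpoint: k1 = f(s_n, u_n); k2 = f(s_n + h/2, u_n + (h/2)·k1); u_{n+1} = u_n + h·k2.
s=1.000000, u=1.300000:
  k1 = f(1.000000, 1.300000) = -1.056529
  k2 = f(1.260000, 1.025302) = -0.544851
  u ← 1.300000 + 0.52·(-0.544851) = 1.016677
u(1.52) ≈ 1.0167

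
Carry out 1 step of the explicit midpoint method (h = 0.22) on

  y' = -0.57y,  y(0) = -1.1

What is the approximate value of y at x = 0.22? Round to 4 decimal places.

-0.9707

Midpoint: k1 = f(x_n, y_n); k2 = f(x_n + h/2, y_n + (h/2)·k1); y_{n+1} = y_n + h·k2.
x=0.000000, y=-1.100000:
  k1 = f(0.000000, -1.100000) = 0.627000
  k2 = f(0.110000, -1.031030) = 0.587687
  y ← -1.100000 + 0.22·0.587687 = -0.970709
y(0.22) ≈ -0.9707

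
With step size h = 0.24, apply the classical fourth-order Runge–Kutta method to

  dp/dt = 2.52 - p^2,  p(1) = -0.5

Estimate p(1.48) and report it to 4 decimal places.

0.6510

RK4: k1 = f(t_n, p_n); k2 = f(t_n + h/2, p_n + (h/2)·k1); k3 = f(t_n + h/2, p_n + (h/2)·k2); k4 = f(t_n + h, p_n + h·k3); p_{n+1} = p_n + (h/6)·(k1 + 2k2 + 2k3 + k4).
t=1.000000, p=-0.500000:
  k1 = f(1.000000, -0.500000) = 2.270000
  k2 = f(1.120000, -0.227600) = 2.468198
  k3 = f(1.120000, -0.203816) = 2.478459
  k4 = f(1.240000, 0.094830) = 2.511007
  p ← -0.500000 + (0.24/6)·(k1 + 2k2 + 2k3 + k4) = 0.086973
t=1.240000, p=0.086973:
  k1 = f(1.240000, 0.086973) = 2.512436
  k2 = f(1.360000, 0.388465) = 2.369095
  k3 = f(1.360000, 0.371264) = 2.382163
  k4 = f(1.480000, 0.658692) = 2.086125
  p ← 0.086973 + (0.24/6)·(k1 + 2k2 + 2k3 + k4) = 0.651016
p(1.48) ≈ 0.6510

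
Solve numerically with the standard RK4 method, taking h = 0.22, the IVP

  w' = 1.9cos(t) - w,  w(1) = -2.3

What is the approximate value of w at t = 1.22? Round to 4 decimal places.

-1.6807

RK4: k1 = f(t_n, w_n); k2 = f(t_n + h/2, w_n + (h/2)·k1); k3 = f(t_n + h/2, w_n + (h/2)·k2); k4 = f(t_n + h, w_n + h·k3); w_{n+1} = w_n + (h/6)·(k1 + 2k2 + 2k3 + k4).
t=1.000000, w=-2.300000:
  k1 = f(1.000000, -2.300000) = 3.326574
  k2 = f(1.110000, -1.934077) = 2.778934
  k3 = f(1.110000, -1.994317) = 2.839174
  k4 = f(1.220000, -1.675382) = 2.328309
  w ← -2.300000 + (0.22/6)·(k1 + 2k2 + 2k3 + k4) = -1.680660
w(1.22) ≈ -1.6807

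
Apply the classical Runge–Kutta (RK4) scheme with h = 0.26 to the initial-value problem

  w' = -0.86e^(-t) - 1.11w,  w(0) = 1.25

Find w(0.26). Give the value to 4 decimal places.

RK4: k1 = f(t_n, w_n); k2 = f(t_n + h/2, w_n + (h/2)·k1); k3 = f(t_n + h/2, w_n + (h/2)·k2); k4 = f(t_n + h, w_n + h·k3); w_{n+1} = w_n + (h/6)·(k1 + 2k2 + 2k3 + k4).
t=0.000000, w=1.250000:
  k1 = f(0.000000, 1.250000) = -2.247500
  k2 = f(0.130000, 0.957825) = -1.818348
  k3 = f(0.130000, 1.013615) = -1.880274
  k4 = f(0.260000, 0.761129) = -1.507957
  w ← 1.250000 + (0.26/6)·(k1 + 2k2 + 2k3 + k4) = 0.766716
w(0.26) ≈ 0.7667

0.7667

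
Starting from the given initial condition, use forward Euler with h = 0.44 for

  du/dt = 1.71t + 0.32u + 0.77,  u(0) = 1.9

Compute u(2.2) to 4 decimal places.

9.7246

Euler: u_{n+1} = u_n + h·f(t_n, u_n).
t=0.000000, u=1.900000: f=1.378000 → u ← 1.900000 + 0.44·1.378000 = 2.506320
t=0.440000, u=2.506320: f=2.324422 → u ← 2.506320 + 0.44·2.324422 = 3.529066
t=0.880000, u=3.529066: f=3.404101 → u ← 3.529066 + 0.44·3.404101 = 5.026870
t=1.320000, u=5.026870: f=4.635799 → u ← 5.026870 + 0.44·4.635799 = 7.066622
t=1.760000, u=7.066622: f=6.040919 → u ← 7.066622 + 0.44·6.040919 = 9.724626
u(2.2) ≈ 9.7246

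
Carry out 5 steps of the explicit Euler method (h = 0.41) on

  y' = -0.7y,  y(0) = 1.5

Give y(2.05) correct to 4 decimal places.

Euler: y_{n+1} = y_n + h·f(t_n, y_n).
t=0.000000, y=1.500000: f=-1.050000 → y ← 1.500000 + 0.41·(-1.050000) = 1.069500
t=0.410000, y=1.069500: f=-0.748650 → y ← 1.069500 + 0.41·(-0.748650) = 0.762554
t=0.820000, y=0.762554: f=-0.533787 → y ← 0.762554 + 0.41·(-0.533787) = 0.543701
t=1.230000, y=0.543701: f=-0.380590 → y ← 0.543701 + 0.41·(-0.380590) = 0.387659
t=1.640000, y=0.387659: f=-0.271361 → y ← 0.387659 + 0.41·(-0.271361) = 0.276401
y(2.05) ≈ 0.2764

0.2764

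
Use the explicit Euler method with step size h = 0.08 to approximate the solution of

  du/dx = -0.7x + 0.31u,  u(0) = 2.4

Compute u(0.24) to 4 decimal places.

Euler: u_{n+1} = u_n + h·f(x_n, u_n).
x=0.000000, u=2.400000: f=0.744000 → u ← 2.400000 + 0.08·0.744000 = 2.459520
x=0.080000, u=2.459520: f=0.706451 → u ← 2.459520 + 0.08·0.706451 = 2.516036
x=0.160000, u=2.516036: f=0.667971 → u ← 2.516036 + 0.08·0.667971 = 2.569474
u(0.24) ≈ 2.5695

2.5695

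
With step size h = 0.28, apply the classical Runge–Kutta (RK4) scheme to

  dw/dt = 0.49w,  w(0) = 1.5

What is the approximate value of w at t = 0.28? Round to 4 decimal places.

RK4: k1 = f(t_n, w_n); k2 = f(t_n + h/2, w_n + (h/2)·k1); k3 = f(t_n + h/2, w_n + (h/2)·k2); k4 = f(t_n + h, w_n + h·k3); w_{n+1} = w_n + (h/6)·(k1 + 2k2 + 2k3 + k4).
t=0.000000, w=1.500000:
  k1 = f(0.000000, 1.500000) = 0.735000
  k2 = f(0.140000, 1.602900) = 0.785421
  k3 = f(0.140000, 1.609959) = 0.788880
  k4 = f(0.280000, 1.720886) = 0.843234
  w ← 1.500000 + (0.28/6)·(k1 + 2k2 + 2k3 + k4) = 1.720586
w(0.28) ≈ 1.7206

1.7206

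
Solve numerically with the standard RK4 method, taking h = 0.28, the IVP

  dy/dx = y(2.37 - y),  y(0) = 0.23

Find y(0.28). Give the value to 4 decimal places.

RK4: k1 = f(x_n, y_n); k2 = f(x_n + h/2, y_n + (h/2)·k1); k3 = f(x_n + h/2, y_n + (h/2)·k2); k4 = f(x_n + h, y_n + h·k3); y_{n+1} = y_n + (h/6)·(k1 + 2k2 + 2k3 + k4).
x=0.000000, y=0.230000:
  k1 = f(0.000000, 0.230000) = 0.492200
  k2 = f(0.140000, 0.298908) = 0.619066
  k3 = f(0.140000, 0.316669) = 0.650227
  k4 = f(0.280000, 0.412063) = 0.806794
  y ← 0.230000 + (0.28/6)·(k1 + 2k2 + 2k3 + k4) = 0.409087
y(0.28) ≈ 0.4091

0.4091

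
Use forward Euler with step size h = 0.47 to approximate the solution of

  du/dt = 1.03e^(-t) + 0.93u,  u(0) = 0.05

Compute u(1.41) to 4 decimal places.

Euler: u_{n+1} = u_n + h·f(t_n, u_n).
t=0.000000, u=0.050000: f=1.076500 → u ← 0.050000 + 0.47·1.076500 = 0.555955
t=0.470000, u=0.555955: f=1.160790 → u ← 0.555955 + 0.47·1.160790 = 1.101527
t=0.940000, u=1.101527: f=1.426766 → u ← 1.101527 + 0.47·1.426766 = 1.772107
u(1.41) ≈ 1.7721

1.7721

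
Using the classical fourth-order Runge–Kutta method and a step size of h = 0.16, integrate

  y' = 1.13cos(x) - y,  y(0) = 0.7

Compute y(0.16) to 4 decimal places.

RK4: k1 = f(x_n, y_n); k2 = f(x_n + h/2, y_n + (h/2)·k1); k3 = f(x_n + h/2, y_n + (h/2)·k2); k4 = f(x_n + h, y_n + h·k3); y_{n+1} = y_n + (h/6)·(k1 + 2k2 + 2k3 + k4).
x=0.000000, y=0.700000:
  k1 = f(0.000000, 0.700000) = 0.430000
  k2 = f(0.080000, 0.734400) = 0.391986
  k3 = f(0.080000, 0.731359) = 0.395027
  k4 = f(0.160000, 0.763204) = 0.352363
  y ← 0.700000 + (0.16/6)·(k1 + 2k2 + 2k3 + k4) = 0.762837
y(0.16) ≈ 0.7628

0.7628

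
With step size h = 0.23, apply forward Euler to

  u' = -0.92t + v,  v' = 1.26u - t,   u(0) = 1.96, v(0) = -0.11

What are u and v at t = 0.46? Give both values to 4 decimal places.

Euler on (u,v): u_{n+1} = u_n + h·u', v_{n+1} = v_n + h·v'.
0.000000: (1.960000, -0.110000); f=(-0.110000, 2.469600) → (1.934700, 0.458008)
0.230000: (1.934700, 0.458008); f=(0.246408, 2.207722) → (1.991374, 0.965784)
(u(0.46), v(0.46)) ≈ (1.9914, 0.9658)

1.9914, 0.9658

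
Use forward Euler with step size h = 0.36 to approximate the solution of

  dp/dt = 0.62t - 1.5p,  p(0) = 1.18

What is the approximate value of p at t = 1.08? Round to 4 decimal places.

Euler: p_{n+1} = p_n + h·f(t_n, p_n).
t=0.000000, p=1.180000: f=-1.770000 → p ← 1.180000 + 0.36·(-1.770000) = 0.542800
t=0.360000, p=0.542800: f=-0.591000 → p ← 0.542800 + 0.36·(-0.591000) = 0.330040
t=0.720000, p=0.330040: f=-0.048660 → p ← 0.330040 + 0.36·(-0.048660) = 0.312522
p(1.08) ≈ 0.3125

0.3125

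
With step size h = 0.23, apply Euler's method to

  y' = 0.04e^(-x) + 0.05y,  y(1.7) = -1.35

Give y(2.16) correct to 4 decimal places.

-1.3782

Euler: y_{n+1} = y_n + h·f(x_n, y_n).
x=1.700000, y=-1.350000: f=-0.060193 → y ← -1.350000 + 0.23·(-0.060193) = -1.363844
x=1.930000, y=-1.363844: f=-0.062386 → y ← -1.363844 + 0.23·(-0.062386) = -1.378193
y(2.16) ≈ -1.3782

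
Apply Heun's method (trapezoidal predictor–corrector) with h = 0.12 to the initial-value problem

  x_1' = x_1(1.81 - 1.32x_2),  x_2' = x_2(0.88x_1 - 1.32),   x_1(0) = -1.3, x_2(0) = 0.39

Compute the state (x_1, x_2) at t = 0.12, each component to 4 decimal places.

-1.5315, 0.2888

Heun on (x_1,x_2): k1 = f(t_n, state_n); k2 = f(t_n + h, state_n + h·k1); state_{n+1} = state_n + (h/2)·(k1 + k2).
0.000000: (-1.300000, 0.390000)
  k1 = (-1.683760, -0.960960)
  predictor → (-1.502051, 0.274685)
  k2 = (-2.174093, -0.725664)
  → (-1.531471, 0.288803)
(x_1(0.12), x_2(0.12)) ≈ (-1.5315, 0.2888)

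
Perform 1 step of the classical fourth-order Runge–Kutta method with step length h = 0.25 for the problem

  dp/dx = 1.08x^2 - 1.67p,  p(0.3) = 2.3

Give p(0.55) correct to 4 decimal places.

1.5579

RK4: k1 = f(x_n, p_n); k2 = f(x_n + h/2, p_n + (h/2)·k1); k3 = f(x_n + h/2, p_n + (h/2)·k2); k4 = f(x_n + h, p_n + h·k3); p_{n+1} = p_n + (h/6)·(k1 + 2k2 + 2k3 + k4).
x=0.300000, p=2.300000:
  k1 = f(0.300000, 2.300000) = -3.743800
  k2 = f(0.425000, 1.832025) = -2.864407
  k3 = f(0.425000, 1.941949) = -3.047980
  k4 = f(0.550000, 1.538005) = -2.241768
  p ← 2.300000 + (0.25/6)·(k1 + 2k2 + 2k3 + k4) = 1.557902
p(0.55) ≈ 1.5579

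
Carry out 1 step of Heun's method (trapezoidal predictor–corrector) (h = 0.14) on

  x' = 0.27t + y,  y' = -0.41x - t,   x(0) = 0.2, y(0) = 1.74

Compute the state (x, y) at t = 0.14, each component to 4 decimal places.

0.4454, 1.7117

Heun on (x,y): k1 = f(t_n, state_n); k2 = f(t_n + h, state_n + h·k1); state_{n+1} = state_n + (h/2)·(k1 + k2).
0.000000: (0.200000, 1.740000)
  k1 = (1.740000, -0.082000)
  predictor → (0.443600, 1.728520)
  k2 = (1.766320, -0.321876)
  → (0.445442, 1.711729)
(x(0.14), y(0.14)) ≈ (0.4454, 1.7117)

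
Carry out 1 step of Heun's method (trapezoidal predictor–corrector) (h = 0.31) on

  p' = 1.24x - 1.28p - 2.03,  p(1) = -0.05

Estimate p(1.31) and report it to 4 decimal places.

Heun: k1 = f(x_n, p_n); k2 = f(x_n + h, p_n + h·k1); p_{n+1} = p_n + (h/2)·(k1 + k2).
x=1.000000, p=-0.050000:
  k1 = f(1.000000, -0.050000) = -0.726000
  k2 = f(1.310000, -0.275060) = -0.053523
  p ← -0.050000 + (0.31/2)·(-0.726000 + (-0.053523)) = -0.170826
p(1.31) ≈ -0.1708

-0.1708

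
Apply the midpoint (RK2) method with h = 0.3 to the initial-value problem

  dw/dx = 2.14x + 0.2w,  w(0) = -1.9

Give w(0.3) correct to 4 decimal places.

-1.9211

Midpoint: k1 = f(x_n, w_n); k2 = f(x_n + h/2, w_n + (h/2)·k1); w_{n+1} = w_n + h·k2.
x=0.000000, w=-1.900000:
  k1 = f(0.000000, -1.900000) = -0.380000
  k2 = f(0.150000, -1.957000) = -0.070400
  w ← -1.900000 + 0.3·(-0.070400) = -1.921120
w(0.3) ≈ -1.9211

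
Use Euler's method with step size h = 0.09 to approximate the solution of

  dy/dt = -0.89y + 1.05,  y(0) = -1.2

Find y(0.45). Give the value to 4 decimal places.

Euler: y_{n+1} = y_n + h·f(t_n, y_n).
t=0.000000, y=-1.200000: f=2.118000 → y ← -1.200000 + 0.09·2.118000 = -1.009380
t=0.090000, y=-1.009380: f=1.948348 → y ← -1.009380 + 0.09·1.948348 = -0.834029
t=0.180000, y=-0.834029: f=1.792286 → y ← -0.834029 + 0.09·1.792286 = -0.672723
t=0.270000, y=-0.672723: f=1.648723 → y ← -0.672723 + 0.09·1.648723 = -0.524338
t=0.360000, y=-0.524338: f=1.516661 → y ← -0.524338 + 0.09·1.516661 = -0.387838
y(0.45) ≈ -0.3878

-0.3878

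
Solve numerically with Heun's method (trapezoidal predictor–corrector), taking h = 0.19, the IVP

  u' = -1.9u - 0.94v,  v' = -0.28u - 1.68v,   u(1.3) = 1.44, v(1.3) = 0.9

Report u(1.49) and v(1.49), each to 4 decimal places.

Heun on (u,v): k1 = f(x_n, state_n); k2 = f(x_n + h, state_n + h·k1); state_{n+1} = state_n + (h/2)·(k1 + k2).
1.300000: (1.440000, 0.900000)
  k1 = (-3.582000, -1.915200)
  predictor → (0.759420, 0.536112)
  k2 = (-1.946843, -1.113306)
  → (0.914760, 0.612292)
(u(1.49), v(1.49)) ≈ (0.9148, 0.6123)

0.9148, 0.6123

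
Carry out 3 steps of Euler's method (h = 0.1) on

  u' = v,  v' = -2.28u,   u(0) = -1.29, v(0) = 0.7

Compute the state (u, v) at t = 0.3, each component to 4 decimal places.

Euler on (u,v): u_{n+1} = u_n + h·u', v_{n+1} = v_n + h·v'.
0.000000: (-1.290000, 0.700000); f=(0.700000, 2.941200) → (-1.220000, 0.994120)
0.100000: (-1.220000, 0.994120); f=(0.994120, 2.781600) → (-1.120588, 1.272280)
0.200000: (-1.120588, 1.272280); f=(1.272280, 2.554941) → (-0.993360, 1.527774)
(u(0.3), v(0.3)) ≈ (-0.9934, 1.5278)

-0.9934, 1.5278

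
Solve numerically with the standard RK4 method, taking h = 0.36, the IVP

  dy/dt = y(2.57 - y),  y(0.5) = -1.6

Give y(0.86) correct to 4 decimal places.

RK4: k1 = f(t_n, y_n); k2 = f(t_n + h/2, y_n + (h/2)·k1); k3 = f(t_n + h/2, y_n + (h/2)·k2); k4 = f(t_n + h, y_n + h·k3); y_{n+1} = y_n + (h/6)·(k1 + 2k2 + 2k3 + k4).
t=0.500000, y=-1.600000:
  k1 = f(0.500000, -1.600000) = -6.672000
  k2 = f(0.680000, -2.800960) = -15.043844
  k3 = f(0.680000, -4.307892) = -29.629215
  k4 = f(0.860000, -12.266517) = -181.992402
  y ← -1.600000 + (0.36/6)·(k1 + 2k2 + 2k3 + k4) = -18.280631
y(0.86) ≈ -18.2806

-18.2806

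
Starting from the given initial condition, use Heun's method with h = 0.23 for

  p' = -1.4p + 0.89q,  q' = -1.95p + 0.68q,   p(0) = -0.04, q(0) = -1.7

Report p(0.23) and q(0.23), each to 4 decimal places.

-0.3465, -1.8922

Heun on (p,q): k1 = f(t_n, state_n); k2 = f(t_n + h, state_n + h·k1); state_{n+1} = state_n + (h/2)·(k1 + k2).
0.000000: (-0.040000, -1.700000)
  k1 = (-1.457000, -1.078000)
  predictor → (-0.375110, -1.947940)
  k2 = (-1.208513, -0.593135)
  → (-0.346534, -1.892180)
(p(0.23), q(0.23)) ≈ (-0.3465, -1.8922)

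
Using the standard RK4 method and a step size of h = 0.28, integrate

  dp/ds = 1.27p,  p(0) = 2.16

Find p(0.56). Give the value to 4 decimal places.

RK4: k1 = f(s_n, p_n); k2 = f(s_n + h/2, p_n + (h/2)·k1); k3 = f(s_n + h/2, p_n + (h/2)·k2); k4 = f(s_n + h, p_n + h·k3); p_{n+1} = p_n + (h/6)·(k1 + 2k2 + 2k3 + k4).
s=0.000000, p=2.160000:
  k1 = f(0.000000, 2.160000) = 2.743200
  k2 = f(0.140000, 2.544048) = 3.230941
  k3 = f(0.140000, 2.612332) = 3.317661
  k4 = f(0.280000, 3.088945) = 3.922960
  p ← 2.160000 + (0.28/6)·(k1 + 2k2 + 2k3 + k4) = 3.082290
s=0.280000, p=3.082290:
  k1 = f(0.280000, 3.082290) = 3.914509
  k2 = f(0.420000, 3.630322) = 4.610508
  k3 = f(0.420000, 3.727762) = 4.734257
  k4 = f(0.560000, 4.407882) = 5.598011
  p ← 3.082290 + (0.28/6)·(k1 + 2k2 + 2k3 + k4) = 4.398386
p(0.56) ≈ 4.3984

4.3984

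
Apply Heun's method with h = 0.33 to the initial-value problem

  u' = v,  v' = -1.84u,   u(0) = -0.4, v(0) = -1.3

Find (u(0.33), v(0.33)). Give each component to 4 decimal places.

-0.7889, -0.9269

Heun on (u,v): k1 = f(s_n, state_n); k2 = f(s_n + h, state_n + h·k1); state_{n+1} = state_n + (h/2)·(k1 + k2).
0.000000: (-0.400000, -1.300000)
  k1 = (-1.300000, 0.736000)
  predictor → (-0.829000, -1.057120)
  k2 = (-1.057120, 1.525360)
  → (-0.788925, -0.926876)
(u(0.33), v(0.33)) ≈ (-0.7889, -0.9269)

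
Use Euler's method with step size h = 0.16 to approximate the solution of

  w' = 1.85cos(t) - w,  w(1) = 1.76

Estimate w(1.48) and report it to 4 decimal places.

Euler: w_{n+1} = w_n + h·f(t_n, w_n).
t=1.000000, w=1.760000: f=-0.760441 → w ← 1.760000 + 0.16·(-0.760441) = 1.638329
t=1.160000, w=1.638329: f=-0.899551 → w ← 1.638329 + 0.16·(-0.899551) = 1.494401
t=1.320000, w=1.494401: f=-1.035277 → w ← 1.494401 + 0.16·(-1.035277) = 1.328757
w(1.48) ≈ 1.3288

1.3288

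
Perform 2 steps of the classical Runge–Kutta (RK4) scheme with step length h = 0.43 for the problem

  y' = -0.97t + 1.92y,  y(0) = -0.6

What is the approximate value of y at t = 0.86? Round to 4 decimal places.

-3.7875

RK4: k1 = f(t_n, y_n); k2 = f(t_n + h/2, y_n + (h/2)·k1); k3 = f(t_n + h/2, y_n + (h/2)·k2); k4 = f(t_n + h, y_n + h·k3); y_{n+1} = y_n + (h/6)·(k1 + 2k2 + 2k3 + k4).
t=0.000000, y=-0.600000:
  k1 = f(0.000000, -0.600000) = -1.152000
  k2 = f(0.215000, -0.847680) = -1.836096
  k3 = f(0.215000, -0.994761) = -2.118490
  k4 = f(0.430000, -1.510951) = -3.318126
  y ← -0.600000 + (0.43/6)·(k1 + 2k2 + 2k3 + k4) = -1.487183
t=0.430000, y=-1.487183:
  k1 = f(0.430000, -1.487183) = -3.272491
  k2 = f(0.645000, -2.190769) = -4.831926
  k3 = f(0.645000, -2.526047) = -5.475660
  k4 = f(0.860000, -3.841717) = -8.210296
  y ← -1.487183 + (0.43/6)·(k1 + 2k2 + 2k3 + k4) = -3.787537
y(0.86) ≈ -3.7875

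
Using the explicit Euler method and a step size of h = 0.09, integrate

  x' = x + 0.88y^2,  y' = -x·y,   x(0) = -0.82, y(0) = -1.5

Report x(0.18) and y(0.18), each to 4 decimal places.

-0.5745, -1.7144

Euler on (x,y): x_{n+1} = x_n + h·x', y_{n+1} = y_n + h·y'.
0.000000: (-0.820000, -1.500000); f=(1.160000, -1.230000) → (-0.715600, -1.610700)
0.090000: (-0.715600, -1.610700); f=(1.567432, -1.152617) → (-0.574531, -1.714436)
(x(0.18), y(0.18)) ≈ (-0.5745, -1.7144)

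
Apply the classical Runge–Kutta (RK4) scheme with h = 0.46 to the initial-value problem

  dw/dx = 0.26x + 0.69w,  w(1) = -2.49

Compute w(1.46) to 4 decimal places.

RK4: k1 = f(x_n, w_n); k2 = f(x_n + h/2, w_n + (h/2)·k1); k3 = f(x_n + h/2, w_n + (h/2)·k2); k4 = f(x_n + h, w_n + h·k3); w_{n+1} = w_n + (h/6)·(k1 + 2k2 + 2k3 + k4).
x=1.000000, w=-2.490000:
  k1 = f(1.000000, -2.490000) = -1.458100
  k2 = f(1.230000, -2.825363) = -1.629700
  k3 = f(1.230000, -2.864831) = -1.656933
  k4 = f(1.460000, -3.252189) = -1.864411
  w ← -2.490000 + (0.46/6)·(k1 + 2k2 + 2k3 + k4) = -3.248676
w(1.46) ≈ -3.2487

-3.2487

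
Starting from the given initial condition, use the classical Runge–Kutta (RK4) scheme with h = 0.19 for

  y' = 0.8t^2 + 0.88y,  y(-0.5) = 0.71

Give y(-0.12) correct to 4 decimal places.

RK4: k1 = f(t_n, y_n); k2 = f(t_n + h/2, y_n + (h/2)·k1); k3 = f(t_n + h/2, y_n + (h/2)·k2); k4 = f(t_n + h, y_n + h·k3); y_{n+1} = y_n + (h/6)·(k1 + 2k2 + 2k3 + k4).
t=-0.500000, y=0.710000:
  k1 = f(-0.500000, 0.710000) = 0.824800
  k2 = f(-0.405000, 0.788356) = 0.824973
  k3 = f(-0.405000, 0.788372) = 0.824988
  k4 = f(-0.310000, 0.866748) = 0.839618
  y ← 0.710000 + (0.19/6)·(k1 + 2k2 + 2k3 + k4) = 0.867204
t=-0.310000, y=0.867204:
  k1 = f(-0.310000, 0.867204) = 0.840020
  k2 = f(-0.215000, 0.947006) = 0.870345
  k3 = f(-0.215000, 0.949887) = 0.872880
  k4 = f(-0.120000, 1.033051) = 0.920605
  y ← 0.867204 + (0.19/6)·(k1 + 2k2 + 2k3 + k4) = 1.033362
y(-0.12) ≈ 1.0334

1.0334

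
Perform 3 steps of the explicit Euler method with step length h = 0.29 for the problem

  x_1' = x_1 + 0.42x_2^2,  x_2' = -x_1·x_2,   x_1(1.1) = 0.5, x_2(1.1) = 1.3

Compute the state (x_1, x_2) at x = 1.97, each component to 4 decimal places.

Euler on (x_1,x_2): x_1_{n+1} = x_1_n + h·x_1', x_2_{n+1} = x_2_n + h·x_2'.
1.100000: (0.500000, 1.300000); f=(1.209800, -0.650000) → (0.850842, 1.111500)
1.390000: (0.850842, 1.111500); f=(1.369724, -0.945711) → (1.248062, 0.837244)
1.680000: (1.248062, 0.837244); f=(1.542472, -1.044932) → (1.695379, 0.534214)
(x_1(1.97), x_2(1.97)) ≈ (1.6954, 0.5342)

1.6954, 0.5342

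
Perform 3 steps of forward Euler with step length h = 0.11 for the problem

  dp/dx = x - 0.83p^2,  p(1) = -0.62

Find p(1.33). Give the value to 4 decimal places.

-0.3344

Euler: p_{n+1} = p_n + h·f(x_n, p_n).
x=1.000000, p=-0.620000: f=0.680948 → p ← -0.620000 + 0.11·0.680948 = -0.545096
x=1.110000, p=-0.545096: f=0.863383 → p ← -0.545096 + 0.11·0.863383 = -0.450124
x=1.220000, p=-0.450124: f=1.051833 → p ← -0.450124 + 0.11·1.051833 = -0.334422
p(1.33) ≈ -0.3344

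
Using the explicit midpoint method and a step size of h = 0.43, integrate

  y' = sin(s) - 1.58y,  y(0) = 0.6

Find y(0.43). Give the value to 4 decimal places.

Midpoint: k1 = f(s_n, y_n); k2 = f(s_n + h/2, y_n + (h/2)·k1); y_{n+1} = y_n + h·k2.
s=0.000000, y=0.600000:
  k1 = f(0.000000, 0.600000) = -0.948000
  k2 = f(0.215000, 0.396180) = -0.412617
  y ← 0.600000 + 0.43·(-0.412617) = 0.422575
y(0.43) ≈ 0.4226

0.4226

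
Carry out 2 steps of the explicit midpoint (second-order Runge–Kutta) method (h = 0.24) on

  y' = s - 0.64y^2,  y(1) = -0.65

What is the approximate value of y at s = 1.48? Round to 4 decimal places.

Midpoint: k1 = f(s_n, y_n); k2 = f(s_n + h/2, y_n + (h/2)·k1); y_{n+1} = y_n + h·k2.
s=1.000000, y=-0.650000:
  k1 = f(1.000000, -0.650000) = 0.729600
  k2 = f(1.120000, -0.562448) = 0.917537
  y ← -0.650000 + 0.24·0.917537 = -0.429791
s=1.240000, y=-0.429791:
  k1 = f(1.240000, -0.429791) = 1.121779
  k2 = f(1.360000, -0.295178) = 1.304237
  y ← -0.429791 + 0.24·1.304237 = -0.116774
y(1.48) ≈ -0.1168

-0.1168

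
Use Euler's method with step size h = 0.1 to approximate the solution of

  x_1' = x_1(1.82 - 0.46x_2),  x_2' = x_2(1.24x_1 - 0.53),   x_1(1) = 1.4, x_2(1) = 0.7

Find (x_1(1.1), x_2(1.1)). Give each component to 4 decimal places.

1.6097, 0.7844

Euler on (x_1,x_2): x_1_{n+1} = x_1_n + h·x_1', x_2_{n+1} = x_2_n + h·x_2'.
1.000000: (1.400000, 0.700000); f=(2.097200, 0.844200) → (1.609720, 0.784420)
(x_1(1.1), x_2(1.1)) ≈ (1.6097, 0.7844)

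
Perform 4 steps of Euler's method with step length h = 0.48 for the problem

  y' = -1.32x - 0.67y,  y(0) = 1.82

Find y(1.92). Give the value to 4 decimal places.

Euler: y_{n+1} = y_n + h·f(x_n, y_n).
x=0.000000, y=1.820000: f=-1.219400 → y ← 1.820000 + 0.48·(-1.219400) = 1.234688
x=0.480000, y=1.234688: f=-1.460841 → y ← 1.234688 + 0.48·(-1.460841) = 0.533484
x=0.960000, y=0.533484: f=-1.624635 → y ← 0.533484 + 0.48·(-1.624635) = -0.246340
x=1.440000, y=-0.246340: f=-1.735752 → y ← -0.246340 + 0.48·(-1.735752) = -1.079501
y(1.92) ≈ -1.0795

-1.0795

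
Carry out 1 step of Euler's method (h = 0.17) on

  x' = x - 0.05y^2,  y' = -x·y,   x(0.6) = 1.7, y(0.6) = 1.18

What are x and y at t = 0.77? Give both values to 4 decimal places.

Euler on (x,y): x_{n+1} = x_n + h·x', y_{n+1} = y_n + h·y'.
0.600000: (1.700000, 1.180000); f=(1.630380, -2.006000) → (1.977165, 0.838980)
(x(0.77), y(0.77)) ≈ (1.9772, 0.8390)

1.9772, 0.8390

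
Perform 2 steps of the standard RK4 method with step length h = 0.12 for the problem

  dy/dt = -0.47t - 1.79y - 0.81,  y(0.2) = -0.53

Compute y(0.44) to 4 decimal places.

-0.5331

RK4: k1 = f(t_n, y_n); k2 = f(t_n + h/2, y_n + (h/2)·k1); k3 = f(t_n + h/2, y_n + (h/2)·k2); k4 = f(t_n + h, y_n + h·k3); y_{n+1} = y_n + (h/6)·(k1 + 2k2 + 2k3 + k4).
t=0.200000, y=-0.530000:
  k1 = f(0.200000, -0.530000) = 0.044700
  k2 = f(0.260000, -0.527318) = 0.011699
  k3 = f(0.260000, -0.529298) = 0.015244
  k4 = f(0.320000, -0.528171) = -0.014974
  y ← -0.530000 + (0.12/6)·(k1 + 2k2 + 2k3 + k4) = -0.528328
t=0.320000, y=-0.528328:
  k1 = f(0.320000, -0.528328) = -0.014693
  k2 = f(0.380000, -0.529209) = -0.041315
  k3 = f(0.380000, -0.530807) = -0.038456
  k4 = f(0.440000, -0.532943) = -0.062833
  y ← -0.528328 + (0.12/6)·(k1 + 2k2 + 2k3 + k4) = -0.533069
y(0.44) ≈ -0.5331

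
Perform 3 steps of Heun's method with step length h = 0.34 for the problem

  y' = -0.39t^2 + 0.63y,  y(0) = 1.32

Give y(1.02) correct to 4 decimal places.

Heun: k1 = f(t_n, y_n); k2 = f(t_n + h, y_n + h·k1); y_{n+1} = y_n + (h/2)·(k1 + k2).
t=0.000000, y=1.320000:
  k1 = f(0.000000, 1.320000) = 0.831600
  k2 = f(0.340000, 1.602744) = 0.964645
  y ← 1.320000 + (0.34/2)·(0.831600 + 0.964645) = 1.625362
t=0.340000, y=1.625362:
  k1 = f(0.340000, 1.625362) = 0.978894
  k2 = f(0.680000, 1.958185) = 1.053321
  y ← 1.625362 + (0.34/2)·(0.978894 + 1.053321) = 1.970838
t=0.680000, y=1.970838:
  k1 = f(0.680000, 1.970838) = 1.061292
  k2 = f(1.020000, 2.331677) = 1.063201
  y ← 1.970838 + (0.34/2)·(1.061292 + 1.063201) = 2.332002
y(1.02) ≈ 2.3320

2.3320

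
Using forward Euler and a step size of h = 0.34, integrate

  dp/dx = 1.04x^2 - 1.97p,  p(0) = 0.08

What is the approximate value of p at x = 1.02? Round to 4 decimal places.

0.1799

Euler: p_{n+1} = p_n + h·f(x_n, p_n).
x=0.000000, p=0.080000: f=-0.157600 → p ← 0.080000 + 0.34·(-0.157600) = 0.026416
x=0.340000, p=0.026416: f=0.068184 → p ← 0.026416 + 0.34·0.068184 = 0.049599
x=0.680000, p=0.049599: f=0.383187 → p ← 0.049599 + 0.34·0.383187 = 0.179882
p(1.02) ≈ 0.1799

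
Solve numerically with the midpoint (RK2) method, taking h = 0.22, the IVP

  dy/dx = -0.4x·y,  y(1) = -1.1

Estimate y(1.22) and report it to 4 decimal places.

-0.9973

Midpoint: k1 = f(x_n, y_n); k2 = f(x_n + h/2, y_n + (h/2)·k1); y_{n+1} = y_n + h·k2.
x=1.000000, y=-1.100000:
  k1 = f(1.000000, -1.100000) = 0.440000
  k2 = f(1.110000, -1.051600) = 0.466910
  y ← -1.100000 + 0.22·0.466910 = -0.997280
y(1.22) ≈ -0.9973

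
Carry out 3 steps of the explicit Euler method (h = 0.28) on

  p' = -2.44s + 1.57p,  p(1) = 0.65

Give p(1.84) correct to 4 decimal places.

-1.8013

Euler: p_{n+1} = p_n + h·f(s_n, p_n).
s=1.000000, p=0.650000: f=-1.419500 → p ← 0.650000 + 0.28·(-1.419500) = 0.252540
s=1.280000, p=0.252540: f=-2.726712 → p ← 0.252540 + 0.28·(-2.726712) = -0.510939
s=1.560000, p=-0.510939: f=-4.608575 → p ← -0.510939 + 0.28·(-4.608575) = -1.801340
p(1.84) ≈ -1.8013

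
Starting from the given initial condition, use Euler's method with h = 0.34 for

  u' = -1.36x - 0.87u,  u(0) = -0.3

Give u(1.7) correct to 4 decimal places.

-1.2238

Euler: u_{n+1} = u_n + h·f(x_n, u_n).
x=0.000000, u=-0.300000: f=0.261000 → u ← -0.300000 + 0.34·0.261000 = -0.211260
x=0.340000, u=-0.211260: f=-0.278604 → u ← -0.211260 + 0.34·(-0.278604) = -0.305985
x=0.680000, u=-0.305985: f=-0.658593 → u ← -0.305985 + 0.34·(-0.658593) = -0.529907
x=1.020000, u=-0.529907: f=-0.926181 → u ← -0.529907 + 0.34·(-0.926181) = -0.844808
x=1.360000, u=-0.844808: f=-1.114617 → u ← -0.844808 + 0.34·(-1.114617) = -1.223778
u(1.7) ≈ -1.2238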